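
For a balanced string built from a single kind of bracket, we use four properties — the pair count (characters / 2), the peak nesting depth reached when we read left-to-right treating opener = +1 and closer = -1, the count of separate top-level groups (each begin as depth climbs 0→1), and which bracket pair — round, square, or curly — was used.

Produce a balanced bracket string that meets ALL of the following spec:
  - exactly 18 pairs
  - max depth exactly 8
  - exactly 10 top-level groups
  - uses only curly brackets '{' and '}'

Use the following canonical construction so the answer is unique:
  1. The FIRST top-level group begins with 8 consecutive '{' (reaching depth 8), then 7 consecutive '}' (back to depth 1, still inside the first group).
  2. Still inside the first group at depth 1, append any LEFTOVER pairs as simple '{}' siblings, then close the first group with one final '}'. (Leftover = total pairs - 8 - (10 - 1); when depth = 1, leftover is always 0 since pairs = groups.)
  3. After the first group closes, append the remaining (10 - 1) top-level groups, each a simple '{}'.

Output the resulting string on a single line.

Answer: {{{{{{{{}}}}}}}{}}{}{}{}{}{}{}{}{}{}

Derivation:
Spec: pairs=18 depth=8 groups=10
Leftover pairs = 18 - 8 - (10-1) = 1
First group: deep chain of depth 8 + 1 sibling pairs
Remaining 9 groups: simple '{}' each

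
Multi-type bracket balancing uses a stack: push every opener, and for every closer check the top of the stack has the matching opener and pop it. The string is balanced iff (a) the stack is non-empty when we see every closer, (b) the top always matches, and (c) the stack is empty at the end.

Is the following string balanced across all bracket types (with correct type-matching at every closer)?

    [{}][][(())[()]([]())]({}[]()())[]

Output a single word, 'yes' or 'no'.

Answer: yes

Derivation:
pos 0: push '['; stack = [
pos 1: push '{'; stack = [{
pos 2: '}' matches '{'; pop; stack = [
pos 3: ']' matches '['; pop; stack = (empty)
pos 4: push '['; stack = [
pos 5: ']' matches '['; pop; stack = (empty)
pos 6: push '['; stack = [
pos 7: push '('; stack = [(
pos 8: push '('; stack = [((
pos 9: ')' matches '('; pop; stack = [(
pos 10: ')' matches '('; pop; stack = [
pos 11: push '['; stack = [[
pos 12: push '('; stack = [[(
pos 13: ')' matches '('; pop; stack = [[
pos 14: ']' matches '['; pop; stack = [
pos 15: push '('; stack = [(
pos 16: push '['; stack = [([
pos 17: ']' matches '['; pop; stack = [(
pos 18: push '('; stack = [((
pos 19: ')' matches '('; pop; stack = [(
pos 20: ')' matches '('; pop; stack = [
pos 21: ']' matches '['; pop; stack = (empty)
pos 22: push '('; stack = (
pos 23: push '{'; stack = ({
pos 24: '}' matches '{'; pop; stack = (
pos 25: push '['; stack = ([
pos 26: ']' matches '['; pop; stack = (
pos 27: push '('; stack = ((
pos 28: ')' matches '('; pop; stack = (
pos 29: push '('; stack = ((
pos 30: ')' matches '('; pop; stack = (
pos 31: ')' matches '('; pop; stack = (empty)
pos 32: push '['; stack = [
pos 33: ']' matches '['; pop; stack = (empty)
end: stack empty → VALID
Verdict: properly nested → yes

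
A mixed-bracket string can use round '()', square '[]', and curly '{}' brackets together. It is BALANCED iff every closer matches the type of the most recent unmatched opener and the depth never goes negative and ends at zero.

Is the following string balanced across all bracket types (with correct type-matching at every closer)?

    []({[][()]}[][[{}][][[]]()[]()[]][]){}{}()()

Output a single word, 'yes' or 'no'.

Answer: yes

Derivation:
pos 0: push '['; stack = [
pos 1: ']' matches '['; pop; stack = (empty)
pos 2: push '('; stack = (
pos 3: push '{'; stack = ({
pos 4: push '['; stack = ({[
pos 5: ']' matches '['; pop; stack = ({
pos 6: push '['; stack = ({[
pos 7: push '('; stack = ({[(
pos 8: ')' matches '('; pop; stack = ({[
pos 9: ']' matches '['; pop; stack = ({
pos 10: '}' matches '{'; pop; stack = (
pos 11: push '['; stack = ([
pos 12: ']' matches '['; pop; stack = (
pos 13: push '['; stack = ([
pos 14: push '['; stack = ([[
pos 15: push '{'; stack = ([[{
pos 16: '}' matches '{'; pop; stack = ([[
pos 17: ']' matches '['; pop; stack = ([
pos 18: push '['; stack = ([[
pos 19: ']' matches '['; pop; stack = ([
pos 20: push '['; stack = ([[
pos 21: push '['; stack = ([[[
pos 22: ']' matches '['; pop; stack = ([[
pos 23: ']' matches '['; pop; stack = ([
pos 24: push '('; stack = ([(
pos 25: ')' matches '('; pop; stack = ([
pos 26: push '['; stack = ([[
pos 27: ']' matches '['; pop; stack = ([
pos 28: push '('; stack = ([(
pos 29: ')' matches '('; pop; stack = ([
pos 30: push '['; stack = ([[
pos 31: ']' matches '['; pop; stack = ([
pos 32: ']' matches '['; pop; stack = (
pos 33: push '['; stack = ([
pos 34: ']' matches '['; pop; stack = (
pos 35: ')' matches '('; pop; stack = (empty)
pos 36: push '{'; stack = {
pos 37: '}' matches '{'; pop; stack = (empty)
pos 38: push '{'; stack = {
pos 39: '}' matches '{'; pop; stack = (empty)
pos 40: push '('; stack = (
pos 41: ')' matches '('; pop; stack = (empty)
pos 42: push '('; stack = (
pos 43: ')' matches '('; pop; stack = (empty)
end: stack empty → VALID
Verdict: properly nested → yes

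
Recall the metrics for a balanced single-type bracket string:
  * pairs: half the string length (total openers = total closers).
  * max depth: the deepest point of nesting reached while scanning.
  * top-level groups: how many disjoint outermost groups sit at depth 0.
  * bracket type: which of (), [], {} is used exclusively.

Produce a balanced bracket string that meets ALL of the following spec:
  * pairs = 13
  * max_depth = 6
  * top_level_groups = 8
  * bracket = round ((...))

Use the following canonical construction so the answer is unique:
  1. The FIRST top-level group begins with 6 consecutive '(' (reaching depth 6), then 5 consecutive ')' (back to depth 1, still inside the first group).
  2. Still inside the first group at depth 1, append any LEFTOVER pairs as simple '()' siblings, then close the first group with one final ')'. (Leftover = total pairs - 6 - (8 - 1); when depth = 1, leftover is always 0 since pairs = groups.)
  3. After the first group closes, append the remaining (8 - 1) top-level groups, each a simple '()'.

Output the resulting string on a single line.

Answer: (((((())))))()()()()()()()

Derivation:
Spec: pairs=13 depth=6 groups=8
Leftover pairs = 13 - 6 - (8-1) = 0
First group: deep chain of depth 6 + 0 sibling pairs
Remaining 7 groups: simple '()' each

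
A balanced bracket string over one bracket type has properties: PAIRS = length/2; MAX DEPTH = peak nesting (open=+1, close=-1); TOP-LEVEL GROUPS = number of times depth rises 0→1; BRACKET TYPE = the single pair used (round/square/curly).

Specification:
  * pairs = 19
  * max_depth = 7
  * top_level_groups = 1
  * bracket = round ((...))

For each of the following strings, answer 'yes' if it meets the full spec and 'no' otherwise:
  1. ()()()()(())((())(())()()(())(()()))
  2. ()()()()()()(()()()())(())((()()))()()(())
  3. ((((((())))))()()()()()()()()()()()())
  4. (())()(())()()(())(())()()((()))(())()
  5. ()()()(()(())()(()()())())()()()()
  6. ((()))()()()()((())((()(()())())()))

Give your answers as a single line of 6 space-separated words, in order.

String 1 '()()()()(())((())(())()()(())(()()))': depth seq [1 0 1 0 1 0 1 0 1 2 1 0 1 2 3 2 1 2 3 2 1 2 1 2 1 2 3 2 1 2 3 2 3 2 1 0]
  -> pairs=18 depth=3 groups=6 -> no
String 2 '()()()()()()(()()()())(())((()()))()()(())': depth seq [1 0 1 0 1 0 1 0 1 0 1 0 1 2 1 2 1 2 1 2 1 0 1 2 1 0 1 2 3 2 3 2 1 0 1 0 1 0 1 2 1 0]
  -> pairs=21 depth=3 groups=12 -> no
String 3 '((((((())))))()()()()()()()()()()()())': depth seq [1 2 3 4 5 6 7 6 5 4 3 2 1 2 1 2 1 2 1 2 1 2 1 2 1 2 1 2 1 2 1 2 1 2 1 2 1 0]
  -> pairs=19 depth=7 groups=1 -> yes
String 4 '(())()(())()()(())(())()()((()))(())()': depth seq [1 2 1 0 1 0 1 2 1 0 1 0 1 0 1 2 1 0 1 2 1 0 1 0 1 0 1 2 3 2 1 0 1 2 1 0 1 0]
  -> pairs=19 depth=3 groups=12 -> no
String 5 '()()()(()(())()(()()())())()()()()': depth seq [1 0 1 0 1 0 1 2 1 2 3 2 1 2 1 2 3 2 3 2 3 2 1 2 1 0 1 0 1 0 1 0 1 0]
  -> pairs=17 depth=3 groups=8 -> no
String 6 '((()))()()()()((())((()(()())())()))': depth seq [1 2 3 2 1 0 1 0 1 0 1 0 1 0 1 2 3 2 1 2 3 4 3 4 5 4 5 4 3 4 3 2 3 2 1 0]
  -> pairs=18 depth=5 groups=6 -> no

Answer: no no yes no no no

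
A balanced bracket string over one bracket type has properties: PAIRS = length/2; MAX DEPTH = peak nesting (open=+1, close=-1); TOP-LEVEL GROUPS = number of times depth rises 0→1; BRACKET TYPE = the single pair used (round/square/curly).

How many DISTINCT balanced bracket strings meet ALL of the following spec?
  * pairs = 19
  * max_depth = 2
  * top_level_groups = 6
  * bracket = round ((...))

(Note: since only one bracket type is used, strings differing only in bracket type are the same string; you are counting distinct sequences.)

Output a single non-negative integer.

Answer: 8568

Derivation:
Spec: pairs=19 depth=2 groups=6
Count(depth <= 2) = 8568
Count(depth <= 1) = 0
Count(depth == 2) = 8568 - 0 = 8568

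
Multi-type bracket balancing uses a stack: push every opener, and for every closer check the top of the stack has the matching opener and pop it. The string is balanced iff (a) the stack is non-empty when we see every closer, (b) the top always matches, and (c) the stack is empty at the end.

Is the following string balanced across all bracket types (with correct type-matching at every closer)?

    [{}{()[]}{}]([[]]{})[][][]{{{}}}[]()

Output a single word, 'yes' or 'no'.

Answer: yes

Derivation:
pos 0: push '['; stack = [
pos 1: push '{'; stack = [{
pos 2: '}' matches '{'; pop; stack = [
pos 3: push '{'; stack = [{
pos 4: push '('; stack = [{(
pos 5: ')' matches '('; pop; stack = [{
pos 6: push '['; stack = [{[
pos 7: ']' matches '['; pop; stack = [{
pos 8: '}' matches '{'; pop; stack = [
pos 9: push '{'; stack = [{
pos 10: '}' matches '{'; pop; stack = [
pos 11: ']' matches '['; pop; stack = (empty)
pos 12: push '('; stack = (
pos 13: push '['; stack = ([
pos 14: push '['; stack = ([[
pos 15: ']' matches '['; pop; stack = ([
pos 16: ']' matches '['; pop; stack = (
pos 17: push '{'; stack = ({
pos 18: '}' matches '{'; pop; stack = (
pos 19: ')' matches '('; pop; stack = (empty)
pos 20: push '['; stack = [
pos 21: ']' matches '['; pop; stack = (empty)
pos 22: push '['; stack = [
pos 23: ']' matches '['; pop; stack = (empty)
pos 24: push '['; stack = [
pos 25: ']' matches '['; pop; stack = (empty)
pos 26: push '{'; stack = {
pos 27: push '{'; stack = {{
pos 28: push '{'; stack = {{{
pos 29: '}' matches '{'; pop; stack = {{
pos 30: '}' matches '{'; pop; stack = {
pos 31: '}' matches '{'; pop; stack = (empty)
pos 32: push '['; stack = [
pos 33: ']' matches '['; pop; stack = (empty)
pos 34: push '('; stack = (
pos 35: ')' matches '('; pop; stack = (empty)
end: stack empty → VALID
Verdict: properly nested → yes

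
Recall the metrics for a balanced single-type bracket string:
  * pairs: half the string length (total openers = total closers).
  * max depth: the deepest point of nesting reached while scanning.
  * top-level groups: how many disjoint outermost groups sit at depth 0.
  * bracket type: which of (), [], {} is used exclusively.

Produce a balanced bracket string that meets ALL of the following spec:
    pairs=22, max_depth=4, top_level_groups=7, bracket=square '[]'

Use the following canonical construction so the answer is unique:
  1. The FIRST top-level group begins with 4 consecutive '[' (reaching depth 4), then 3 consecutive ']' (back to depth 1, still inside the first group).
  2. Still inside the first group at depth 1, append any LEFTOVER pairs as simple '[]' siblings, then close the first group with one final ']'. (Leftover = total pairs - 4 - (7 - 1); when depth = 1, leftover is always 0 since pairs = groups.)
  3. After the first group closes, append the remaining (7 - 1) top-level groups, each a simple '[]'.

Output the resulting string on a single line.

Spec: pairs=22 depth=4 groups=7
Leftover pairs = 22 - 4 - (7-1) = 12
First group: deep chain of depth 4 + 12 sibling pairs
Remaining 6 groups: simple '[]' each

Answer: [[[[]]][][][][][][][][][][][][]][][][][][][]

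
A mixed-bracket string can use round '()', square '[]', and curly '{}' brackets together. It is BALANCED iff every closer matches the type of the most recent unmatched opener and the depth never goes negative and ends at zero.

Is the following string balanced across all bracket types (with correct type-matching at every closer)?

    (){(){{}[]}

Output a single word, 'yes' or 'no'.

pos 0: push '('; stack = (
pos 1: ')' matches '('; pop; stack = (empty)
pos 2: push '{'; stack = {
pos 3: push '('; stack = {(
pos 4: ')' matches '('; pop; stack = {
pos 5: push '{'; stack = {{
pos 6: push '{'; stack = {{{
pos 7: '}' matches '{'; pop; stack = {{
pos 8: push '['; stack = {{[
pos 9: ']' matches '['; pop; stack = {{
pos 10: '}' matches '{'; pop; stack = {
end: stack still non-empty ({) → INVALID
Verdict: unclosed openers at end: { → no

Answer: no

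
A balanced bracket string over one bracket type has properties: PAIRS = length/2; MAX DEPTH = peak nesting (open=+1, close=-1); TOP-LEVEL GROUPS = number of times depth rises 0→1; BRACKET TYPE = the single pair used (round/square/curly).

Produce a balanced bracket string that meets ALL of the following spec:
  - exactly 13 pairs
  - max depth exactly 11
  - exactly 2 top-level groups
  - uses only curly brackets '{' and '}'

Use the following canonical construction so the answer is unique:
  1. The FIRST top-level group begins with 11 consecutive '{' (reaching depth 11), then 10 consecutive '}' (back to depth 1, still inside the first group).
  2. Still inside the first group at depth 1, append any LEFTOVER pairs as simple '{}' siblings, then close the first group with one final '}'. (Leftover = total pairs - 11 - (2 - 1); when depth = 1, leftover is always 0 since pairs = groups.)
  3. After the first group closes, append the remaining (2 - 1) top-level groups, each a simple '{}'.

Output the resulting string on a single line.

Spec: pairs=13 depth=11 groups=2
Leftover pairs = 13 - 11 - (2-1) = 1
First group: deep chain of depth 11 + 1 sibling pairs
Remaining 1 groups: simple '{}' each

Answer: {{{{{{{{{{{}}}}}}}}}}{}}{}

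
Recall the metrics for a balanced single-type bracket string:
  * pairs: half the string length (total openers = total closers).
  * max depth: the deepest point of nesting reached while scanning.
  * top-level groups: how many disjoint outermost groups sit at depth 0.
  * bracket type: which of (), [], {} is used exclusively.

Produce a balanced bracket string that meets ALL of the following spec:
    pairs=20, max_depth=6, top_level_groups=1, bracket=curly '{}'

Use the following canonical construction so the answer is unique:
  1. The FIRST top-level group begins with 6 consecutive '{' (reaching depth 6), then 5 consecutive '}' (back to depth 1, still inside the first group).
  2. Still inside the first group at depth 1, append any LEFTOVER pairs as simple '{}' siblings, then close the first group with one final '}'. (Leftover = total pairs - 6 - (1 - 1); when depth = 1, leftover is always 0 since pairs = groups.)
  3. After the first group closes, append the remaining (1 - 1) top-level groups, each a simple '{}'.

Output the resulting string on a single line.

Answer: {{{{{{}}}}}{}{}{}{}{}{}{}{}{}{}{}{}{}{}}

Derivation:
Spec: pairs=20 depth=6 groups=1
Leftover pairs = 20 - 6 - (1-1) = 14
First group: deep chain of depth 6 + 14 sibling pairs
Remaining 0 groups: simple '{}' each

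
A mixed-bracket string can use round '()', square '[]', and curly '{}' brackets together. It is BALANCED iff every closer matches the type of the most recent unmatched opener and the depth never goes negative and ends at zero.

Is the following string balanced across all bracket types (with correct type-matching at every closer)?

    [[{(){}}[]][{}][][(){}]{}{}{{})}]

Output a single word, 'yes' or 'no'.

Answer: no

Derivation:
pos 0: push '['; stack = [
pos 1: push '['; stack = [[
pos 2: push '{'; stack = [[{
pos 3: push '('; stack = [[{(
pos 4: ')' matches '('; pop; stack = [[{
pos 5: push '{'; stack = [[{{
pos 6: '}' matches '{'; pop; stack = [[{
pos 7: '}' matches '{'; pop; stack = [[
pos 8: push '['; stack = [[[
pos 9: ']' matches '['; pop; stack = [[
pos 10: ']' matches '['; pop; stack = [
pos 11: push '['; stack = [[
pos 12: push '{'; stack = [[{
pos 13: '}' matches '{'; pop; stack = [[
pos 14: ']' matches '['; pop; stack = [
pos 15: push '['; stack = [[
pos 16: ']' matches '['; pop; stack = [
pos 17: push '['; stack = [[
pos 18: push '('; stack = [[(
pos 19: ')' matches '('; pop; stack = [[
pos 20: push '{'; stack = [[{
pos 21: '}' matches '{'; pop; stack = [[
pos 22: ']' matches '['; pop; stack = [
pos 23: push '{'; stack = [{
pos 24: '}' matches '{'; pop; stack = [
pos 25: push '{'; stack = [{
pos 26: '}' matches '{'; pop; stack = [
pos 27: push '{'; stack = [{
pos 28: push '{'; stack = [{{
pos 29: '}' matches '{'; pop; stack = [{
pos 30: saw closer ')' but top of stack is '{' (expected '}') → INVALID
Verdict: type mismatch at position 30: ')' closes '{' → no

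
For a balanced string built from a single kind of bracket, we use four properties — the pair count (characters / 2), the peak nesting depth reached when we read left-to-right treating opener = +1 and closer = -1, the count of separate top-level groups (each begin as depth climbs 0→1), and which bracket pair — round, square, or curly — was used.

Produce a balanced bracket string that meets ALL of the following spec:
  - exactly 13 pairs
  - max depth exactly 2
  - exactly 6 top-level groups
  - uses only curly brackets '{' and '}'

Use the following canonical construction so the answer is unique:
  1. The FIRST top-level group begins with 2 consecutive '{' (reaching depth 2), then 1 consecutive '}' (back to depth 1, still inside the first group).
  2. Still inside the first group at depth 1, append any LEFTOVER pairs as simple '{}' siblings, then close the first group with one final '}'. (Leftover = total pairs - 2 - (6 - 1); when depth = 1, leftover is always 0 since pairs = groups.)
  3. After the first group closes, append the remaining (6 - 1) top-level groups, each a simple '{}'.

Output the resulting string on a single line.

Spec: pairs=13 depth=2 groups=6
Leftover pairs = 13 - 2 - (6-1) = 6
First group: deep chain of depth 2 + 6 sibling pairs
Remaining 5 groups: simple '{}' each

Answer: {{}{}{}{}{}{}{}}{}{}{}{}{}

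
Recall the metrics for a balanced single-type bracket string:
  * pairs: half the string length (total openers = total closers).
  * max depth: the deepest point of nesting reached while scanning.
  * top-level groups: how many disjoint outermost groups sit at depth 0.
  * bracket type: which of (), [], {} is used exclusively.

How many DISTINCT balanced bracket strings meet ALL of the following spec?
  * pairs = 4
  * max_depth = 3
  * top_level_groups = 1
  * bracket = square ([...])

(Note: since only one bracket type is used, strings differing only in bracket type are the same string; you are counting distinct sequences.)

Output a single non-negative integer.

Spec: pairs=4 depth=3 groups=1
Count(depth <= 3) = 4
Count(depth <= 2) = 1
Count(depth == 3) = 4 - 1 = 3

Answer: 3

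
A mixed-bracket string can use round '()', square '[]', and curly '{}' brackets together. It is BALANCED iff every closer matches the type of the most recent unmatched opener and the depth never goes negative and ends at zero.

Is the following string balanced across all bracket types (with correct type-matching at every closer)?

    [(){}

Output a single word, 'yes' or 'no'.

pos 0: push '['; stack = [
pos 1: push '('; stack = [(
pos 2: ')' matches '('; pop; stack = [
pos 3: push '{'; stack = [{
pos 4: '}' matches '{'; pop; stack = [
end: stack still non-empty ([) → INVALID
Verdict: unclosed openers at end: [ → no

Answer: no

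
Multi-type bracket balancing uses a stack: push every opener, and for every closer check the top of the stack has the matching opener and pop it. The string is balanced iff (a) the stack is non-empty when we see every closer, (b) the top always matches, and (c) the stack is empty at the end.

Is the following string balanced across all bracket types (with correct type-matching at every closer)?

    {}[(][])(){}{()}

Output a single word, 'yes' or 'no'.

pos 0: push '{'; stack = {
pos 1: '}' matches '{'; pop; stack = (empty)
pos 2: push '['; stack = [
pos 3: push '('; stack = [(
pos 4: saw closer ']' but top of stack is '(' (expected ')') → INVALID
Verdict: type mismatch at position 4: ']' closes '(' → no

Answer: no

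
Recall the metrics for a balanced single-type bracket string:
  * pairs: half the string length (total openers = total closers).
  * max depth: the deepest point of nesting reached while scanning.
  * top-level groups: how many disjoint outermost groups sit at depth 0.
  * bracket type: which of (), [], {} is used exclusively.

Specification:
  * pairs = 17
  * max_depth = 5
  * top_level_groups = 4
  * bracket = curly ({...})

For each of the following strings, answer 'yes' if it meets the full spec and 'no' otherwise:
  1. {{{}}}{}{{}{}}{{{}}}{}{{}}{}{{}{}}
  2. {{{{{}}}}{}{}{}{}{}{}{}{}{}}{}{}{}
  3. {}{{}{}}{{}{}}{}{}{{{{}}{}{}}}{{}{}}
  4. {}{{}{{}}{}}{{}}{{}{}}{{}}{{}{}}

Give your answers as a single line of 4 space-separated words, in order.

Answer: no yes no no

Derivation:
String 1 '{{{}}}{}{{}{}}{{{}}}{}{{}}{}{{}{}}': depth seq [1 2 3 2 1 0 1 0 1 2 1 2 1 0 1 2 3 2 1 0 1 0 1 2 1 0 1 0 1 2 1 2 1 0]
  -> pairs=17 depth=3 groups=8 -> no
String 2 '{{{{{}}}}{}{}{}{}{}{}{}{}{}}{}{}{}': depth seq [1 2 3 4 5 4 3 2 1 2 1 2 1 2 1 2 1 2 1 2 1 2 1 2 1 2 1 0 1 0 1 0 1 0]
  -> pairs=17 depth=5 groups=4 -> yes
String 3 '{}{{}{}}{{}{}}{}{}{{{{}}{}{}}}{{}{}}': depth seq [1 0 1 2 1 2 1 0 1 2 1 2 1 0 1 0 1 0 1 2 3 4 3 2 3 2 3 2 1 0 1 2 1 2 1 0]
  -> pairs=18 depth=4 groups=7 -> no
String 4 '{}{{}{{}}{}}{{}}{{}{}}{{}}{{}{}}': depth seq [1 0 1 2 1 2 3 2 1 2 1 0 1 2 1 0 1 2 1 2 1 0 1 2 1 0 1 2 1 2 1 0]
  -> pairs=16 depth=3 groups=6 -> no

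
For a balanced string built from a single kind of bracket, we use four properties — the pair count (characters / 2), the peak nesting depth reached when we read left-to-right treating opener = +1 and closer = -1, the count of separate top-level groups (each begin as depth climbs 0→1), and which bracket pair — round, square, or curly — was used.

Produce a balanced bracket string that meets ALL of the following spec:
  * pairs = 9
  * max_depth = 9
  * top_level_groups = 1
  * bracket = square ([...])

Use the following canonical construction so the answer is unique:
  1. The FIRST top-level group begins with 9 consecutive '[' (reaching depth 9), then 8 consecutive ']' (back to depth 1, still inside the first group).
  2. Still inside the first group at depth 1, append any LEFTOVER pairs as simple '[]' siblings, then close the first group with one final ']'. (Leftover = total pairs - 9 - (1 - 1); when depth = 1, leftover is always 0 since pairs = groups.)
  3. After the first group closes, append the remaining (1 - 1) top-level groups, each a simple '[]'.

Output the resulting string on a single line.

Answer: [[[[[[[[[]]]]]]]]]

Derivation:
Spec: pairs=9 depth=9 groups=1
Leftover pairs = 9 - 9 - (1-1) = 0
First group: deep chain of depth 9 + 0 sibling pairs
Remaining 0 groups: simple '[]' each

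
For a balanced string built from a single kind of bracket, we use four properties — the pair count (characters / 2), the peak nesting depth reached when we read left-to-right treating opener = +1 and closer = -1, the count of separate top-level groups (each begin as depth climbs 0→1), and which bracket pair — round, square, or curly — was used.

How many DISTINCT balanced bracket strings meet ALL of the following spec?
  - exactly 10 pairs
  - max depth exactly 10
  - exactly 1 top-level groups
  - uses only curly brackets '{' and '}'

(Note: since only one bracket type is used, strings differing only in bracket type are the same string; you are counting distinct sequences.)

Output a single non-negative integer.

Answer: 1

Derivation:
Spec: pairs=10 depth=10 groups=1
Count(depth <= 10) = 4862
Count(depth <= 9) = 4861
Count(depth == 10) = 4862 - 4861 = 1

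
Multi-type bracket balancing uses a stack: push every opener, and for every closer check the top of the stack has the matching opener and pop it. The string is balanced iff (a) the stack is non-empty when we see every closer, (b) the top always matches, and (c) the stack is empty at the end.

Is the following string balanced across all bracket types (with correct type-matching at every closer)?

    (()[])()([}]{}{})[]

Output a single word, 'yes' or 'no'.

pos 0: push '('; stack = (
pos 1: push '('; stack = ((
pos 2: ')' matches '('; pop; stack = (
pos 3: push '['; stack = ([
pos 4: ']' matches '['; pop; stack = (
pos 5: ')' matches '('; pop; stack = (empty)
pos 6: push '('; stack = (
pos 7: ')' matches '('; pop; stack = (empty)
pos 8: push '('; stack = (
pos 9: push '['; stack = ([
pos 10: saw closer '}' but top of stack is '[' (expected ']') → INVALID
Verdict: type mismatch at position 10: '}' closes '[' → no

Answer: no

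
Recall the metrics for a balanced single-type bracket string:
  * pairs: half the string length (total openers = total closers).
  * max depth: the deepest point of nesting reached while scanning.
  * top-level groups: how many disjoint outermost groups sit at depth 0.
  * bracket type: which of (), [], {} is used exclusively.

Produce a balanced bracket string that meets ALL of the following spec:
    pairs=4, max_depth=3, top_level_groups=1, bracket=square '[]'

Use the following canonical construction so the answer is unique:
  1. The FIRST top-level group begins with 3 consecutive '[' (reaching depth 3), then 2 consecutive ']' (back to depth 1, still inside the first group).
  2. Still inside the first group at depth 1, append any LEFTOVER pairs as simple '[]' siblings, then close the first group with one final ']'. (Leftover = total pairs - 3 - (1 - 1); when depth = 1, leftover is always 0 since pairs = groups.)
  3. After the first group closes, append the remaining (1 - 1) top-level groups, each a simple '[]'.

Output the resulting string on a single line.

Answer: [[[]][]]

Derivation:
Spec: pairs=4 depth=3 groups=1
Leftover pairs = 4 - 3 - (1-1) = 1
First group: deep chain of depth 3 + 1 sibling pairs
Remaining 0 groups: simple '[]' each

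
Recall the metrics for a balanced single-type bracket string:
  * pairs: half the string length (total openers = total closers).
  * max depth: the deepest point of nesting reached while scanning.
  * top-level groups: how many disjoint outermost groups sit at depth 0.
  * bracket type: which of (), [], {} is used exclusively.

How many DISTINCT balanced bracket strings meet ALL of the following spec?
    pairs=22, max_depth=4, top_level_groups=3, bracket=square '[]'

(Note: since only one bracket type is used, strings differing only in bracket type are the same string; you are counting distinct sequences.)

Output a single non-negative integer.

Answer: 758196174

Derivation:
Spec: pairs=22 depth=4 groups=3
Count(depth <= 4) = 776087502
Count(depth <= 3) = 17891328
Count(depth == 4) = 776087502 - 17891328 = 758196174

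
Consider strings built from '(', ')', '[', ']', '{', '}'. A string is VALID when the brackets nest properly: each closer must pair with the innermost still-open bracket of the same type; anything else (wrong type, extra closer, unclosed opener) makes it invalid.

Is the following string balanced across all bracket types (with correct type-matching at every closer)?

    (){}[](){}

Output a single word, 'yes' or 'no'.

pos 0: push '('; stack = (
pos 1: ')' matches '('; pop; stack = (empty)
pos 2: push '{'; stack = {
pos 3: '}' matches '{'; pop; stack = (empty)
pos 4: push '['; stack = [
pos 5: ']' matches '['; pop; stack = (empty)
pos 6: push '('; stack = (
pos 7: ')' matches '('; pop; stack = (empty)
pos 8: push '{'; stack = {
pos 9: '}' matches '{'; pop; stack = (empty)
end: stack empty → VALID
Verdict: properly nested → yes

Answer: yes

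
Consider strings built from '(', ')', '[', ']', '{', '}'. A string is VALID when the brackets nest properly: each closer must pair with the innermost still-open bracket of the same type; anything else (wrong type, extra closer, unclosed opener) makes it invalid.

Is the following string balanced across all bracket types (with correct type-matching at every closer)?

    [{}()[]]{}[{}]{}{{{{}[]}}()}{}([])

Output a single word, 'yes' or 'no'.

Answer: yes

Derivation:
pos 0: push '['; stack = [
pos 1: push '{'; stack = [{
pos 2: '}' matches '{'; pop; stack = [
pos 3: push '('; stack = [(
pos 4: ')' matches '('; pop; stack = [
pos 5: push '['; stack = [[
pos 6: ']' matches '['; pop; stack = [
pos 7: ']' matches '['; pop; stack = (empty)
pos 8: push '{'; stack = {
pos 9: '}' matches '{'; pop; stack = (empty)
pos 10: push '['; stack = [
pos 11: push '{'; stack = [{
pos 12: '}' matches '{'; pop; stack = [
pos 13: ']' matches '['; pop; stack = (empty)
pos 14: push '{'; stack = {
pos 15: '}' matches '{'; pop; stack = (empty)
pos 16: push '{'; stack = {
pos 17: push '{'; stack = {{
pos 18: push '{'; stack = {{{
pos 19: push '{'; stack = {{{{
pos 20: '}' matches '{'; pop; stack = {{{
pos 21: push '['; stack = {{{[
pos 22: ']' matches '['; pop; stack = {{{
pos 23: '}' matches '{'; pop; stack = {{
pos 24: '}' matches '{'; pop; stack = {
pos 25: push '('; stack = {(
pos 26: ')' matches '('; pop; stack = {
pos 27: '}' matches '{'; pop; stack = (empty)
pos 28: push '{'; stack = {
pos 29: '}' matches '{'; pop; stack = (empty)
pos 30: push '('; stack = (
pos 31: push '['; stack = ([
pos 32: ']' matches '['; pop; stack = (
pos 33: ')' matches '('; pop; stack = (empty)
end: stack empty → VALID
Verdict: properly nested → yes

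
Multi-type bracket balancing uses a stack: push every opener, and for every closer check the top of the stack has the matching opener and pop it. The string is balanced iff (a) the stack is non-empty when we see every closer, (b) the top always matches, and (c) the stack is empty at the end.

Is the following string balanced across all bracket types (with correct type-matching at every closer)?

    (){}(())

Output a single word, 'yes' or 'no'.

Answer: yes

Derivation:
pos 0: push '('; stack = (
pos 1: ')' matches '('; pop; stack = (empty)
pos 2: push '{'; stack = {
pos 3: '}' matches '{'; pop; stack = (empty)
pos 4: push '('; stack = (
pos 5: push '('; stack = ((
pos 6: ')' matches '('; pop; stack = (
pos 7: ')' matches '('; pop; stack = (empty)
end: stack empty → VALID
Verdict: properly nested → yes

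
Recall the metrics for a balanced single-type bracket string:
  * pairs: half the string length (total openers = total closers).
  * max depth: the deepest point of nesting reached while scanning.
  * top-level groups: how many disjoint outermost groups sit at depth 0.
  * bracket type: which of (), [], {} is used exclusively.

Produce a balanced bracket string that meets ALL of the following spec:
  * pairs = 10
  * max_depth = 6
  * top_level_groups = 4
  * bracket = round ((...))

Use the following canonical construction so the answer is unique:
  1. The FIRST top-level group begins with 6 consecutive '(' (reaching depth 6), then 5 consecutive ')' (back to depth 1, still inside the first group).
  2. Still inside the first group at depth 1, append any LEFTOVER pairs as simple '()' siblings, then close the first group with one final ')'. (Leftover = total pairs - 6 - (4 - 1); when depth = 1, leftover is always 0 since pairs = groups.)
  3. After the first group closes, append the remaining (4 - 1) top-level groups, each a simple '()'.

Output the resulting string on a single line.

Spec: pairs=10 depth=6 groups=4
Leftover pairs = 10 - 6 - (4-1) = 1
First group: deep chain of depth 6 + 1 sibling pairs
Remaining 3 groups: simple '()' each

Answer: (((((()))))())()()()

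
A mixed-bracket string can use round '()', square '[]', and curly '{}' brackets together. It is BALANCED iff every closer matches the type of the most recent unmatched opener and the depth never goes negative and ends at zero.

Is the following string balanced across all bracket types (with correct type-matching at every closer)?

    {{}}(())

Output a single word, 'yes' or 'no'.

pos 0: push '{'; stack = {
pos 1: push '{'; stack = {{
pos 2: '}' matches '{'; pop; stack = {
pos 3: '}' matches '{'; pop; stack = (empty)
pos 4: push '('; stack = (
pos 5: push '('; stack = ((
pos 6: ')' matches '('; pop; stack = (
pos 7: ')' matches '('; pop; stack = (empty)
end: stack empty → VALID
Verdict: properly nested → yes

Answer: yes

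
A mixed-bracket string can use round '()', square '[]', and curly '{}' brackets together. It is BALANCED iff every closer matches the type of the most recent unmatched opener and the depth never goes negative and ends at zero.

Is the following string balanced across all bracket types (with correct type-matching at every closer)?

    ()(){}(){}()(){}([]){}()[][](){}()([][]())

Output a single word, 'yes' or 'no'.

pos 0: push '('; stack = (
pos 1: ')' matches '('; pop; stack = (empty)
pos 2: push '('; stack = (
pos 3: ')' matches '('; pop; stack = (empty)
pos 4: push '{'; stack = {
pos 5: '}' matches '{'; pop; stack = (empty)
pos 6: push '('; stack = (
pos 7: ')' matches '('; pop; stack = (empty)
pos 8: push '{'; stack = {
pos 9: '}' matches '{'; pop; stack = (empty)
pos 10: push '('; stack = (
pos 11: ')' matches '('; pop; stack = (empty)
pos 12: push '('; stack = (
pos 13: ')' matches '('; pop; stack = (empty)
pos 14: push '{'; stack = {
pos 15: '}' matches '{'; pop; stack = (empty)
pos 16: push '('; stack = (
pos 17: push '['; stack = ([
pos 18: ']' matches '['; pop; stack = (
pos 19: ')' matches '('; pop; stack = (empty)
pos 20: push '{'; stack = {
pos 21: '}' matches '{'; pop; stack = (empty)
pos 22: push '('; stack = (
pos 23: ')' matches '('; pop; stack = (empty)
pos 24: push '['; stack = [
pos 25: ']' matches '['; pop; stack = (empty)
pos 26: push '['; stack = [
pos 27: ']' matches '['; pop; stack = (empty)
pos 28: push '('; stack = (
pos 29: ')' matches '('; pop; stack = (empty)
pos 30: push '{'; stack = {
pos 31: '}' matches '{'; pop; stack = (empty)
pos 32: push '('; stack = (
pos 33: ')' matches '('; pop; stack = (empty)
pos 34: push '('; stack = (
pos 35: push '['; stack = ([
pos 36: ']' matches '['; pop; stack = (
pos 37: push '['; stack = ([
pos 38: ']' matches '['; pop; stack = (
pos 39: push '('; stack = ((
pos 40: ')' matches '('; pop; stack = (
pos 41: ')' matches '('; pop; stack = (empty)
end: stack empty → VALID
Verdict: properly nested → yes

Answer: yes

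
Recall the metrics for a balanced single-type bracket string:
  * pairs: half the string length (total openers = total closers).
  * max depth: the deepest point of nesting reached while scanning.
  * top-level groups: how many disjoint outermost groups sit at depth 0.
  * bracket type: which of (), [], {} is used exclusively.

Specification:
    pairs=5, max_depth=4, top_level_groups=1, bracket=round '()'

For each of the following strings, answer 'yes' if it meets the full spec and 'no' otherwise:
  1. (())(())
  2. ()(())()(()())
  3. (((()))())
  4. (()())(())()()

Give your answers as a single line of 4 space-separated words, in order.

Answer: no no yes no

Derivation:
String 1 '(())(())': depth seq [1 2 1 0 1 2 1 0]
  -> pairs=4 depth=2 groups=2 -> no
String 2 '()(())()(()())': depth seq [1 0 1 2 1 0 1 0 1 2 1 2 1 0]
  -> pairs=7 depth=2 groups=4 -> no
String 3 '(((()))())': depth seq [1 2 3 4 3 2 1 2 1 0]
  -> pairs=5 depth=4 groups=1 -> yes
String 4 '(()())(())()()': depth seq [1 2 1 2 1 0 1 2 1 0 1 0 1 0]
  -> pairs=7 depth=2 groups=4 -> no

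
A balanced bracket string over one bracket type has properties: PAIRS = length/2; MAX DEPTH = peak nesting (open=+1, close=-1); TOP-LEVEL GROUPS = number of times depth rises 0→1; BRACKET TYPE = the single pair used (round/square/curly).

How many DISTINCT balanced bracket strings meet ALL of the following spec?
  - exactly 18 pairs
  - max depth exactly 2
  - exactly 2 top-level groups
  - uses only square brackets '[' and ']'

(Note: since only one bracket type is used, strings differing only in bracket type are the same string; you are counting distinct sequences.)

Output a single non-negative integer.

Spec: pairs=18 depth=2 groups=2
Count(depth <= 2) = 17
Count(depth <= 1) = 0
Count(depth == 2) = 17 - 0 = 17

Answer: 17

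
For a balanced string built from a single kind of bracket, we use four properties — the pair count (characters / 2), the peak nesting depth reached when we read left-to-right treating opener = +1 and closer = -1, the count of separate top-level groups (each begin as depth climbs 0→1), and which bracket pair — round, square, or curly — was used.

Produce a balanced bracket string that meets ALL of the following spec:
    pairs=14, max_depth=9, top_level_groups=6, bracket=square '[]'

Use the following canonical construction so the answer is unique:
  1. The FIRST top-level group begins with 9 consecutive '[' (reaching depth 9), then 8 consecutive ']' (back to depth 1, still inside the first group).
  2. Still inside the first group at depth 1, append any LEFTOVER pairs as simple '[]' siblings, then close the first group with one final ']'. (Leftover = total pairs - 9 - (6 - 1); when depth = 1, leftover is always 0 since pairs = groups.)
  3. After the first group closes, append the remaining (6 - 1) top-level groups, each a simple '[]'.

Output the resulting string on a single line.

Answer: [[[[[[[[[]]]]]]]]][][][][][]

Derivation:
Spec: pairs=14 depth=9 groups=6
Leftover pairs = 14 - 9 - (6-1) = 0
First group: deep chain of depth 9 + 0 sibling pairs
Remaining 5 groups: simple '[]' each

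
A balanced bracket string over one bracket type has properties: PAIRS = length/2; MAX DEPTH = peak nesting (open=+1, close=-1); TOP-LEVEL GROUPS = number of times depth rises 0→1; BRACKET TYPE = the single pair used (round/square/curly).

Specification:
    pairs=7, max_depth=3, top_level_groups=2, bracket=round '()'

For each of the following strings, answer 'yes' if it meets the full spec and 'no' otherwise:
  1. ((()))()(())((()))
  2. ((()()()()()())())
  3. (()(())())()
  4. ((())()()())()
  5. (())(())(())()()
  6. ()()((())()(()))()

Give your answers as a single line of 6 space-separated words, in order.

Answer: no no no yes no no

Derivation:
String 1 '((()))()(())((()))': depth seq [1 2 3 2 1 0 1 0 1 2 1 0 1 2 3 2 1 0]
  -> pairs=9 depth=3 groups=4 -> no
String 2 '((()()()()()())())': depth seq [1 2 3 2 3 2 3 2 3 2 3 2 3 2 1 2 1 0]
  -> pairs=9 depth=3 groups=1 -> no
String 3 '(()(())())()': depth seq [1 2 1 2 3 2 1 2 1 0 1 0]
  -> pairs=6 depth=3 groups=2 -> no
String 4 '((())()()())()': depth seq [1 2 3 2 1 2 1 2 1 2 1 0 1 0]
  -> pairs=7 depth=3 groups=2 -> yes
String 5 '(())(())(())()()': depth seq [1 2 1 0 1 2 1 0 1 2 1 0 1 0 1 0]
  -> pairs=8 depth=2 groups=5 -> no
String 6 '()()((())()(()))()': depth seq [1 0 1 0 1 2 3 2 1 2 1 2 3 2 1 0 1 0]
  -> pairs=9 depth=3 groups=4 -> no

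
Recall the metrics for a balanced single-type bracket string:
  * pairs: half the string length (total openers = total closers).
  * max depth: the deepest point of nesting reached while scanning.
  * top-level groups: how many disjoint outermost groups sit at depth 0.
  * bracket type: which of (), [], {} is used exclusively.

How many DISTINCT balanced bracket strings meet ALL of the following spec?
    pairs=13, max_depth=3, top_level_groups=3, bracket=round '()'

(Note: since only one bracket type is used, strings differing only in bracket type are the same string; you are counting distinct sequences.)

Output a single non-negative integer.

Spec: pairs=13 depth=3 groups=3
Count(depth <= 3) = 13056
Count(depth <= 2) = 66
Count(depth == 3) = 13056 - 66 = 12990

Answer: 12990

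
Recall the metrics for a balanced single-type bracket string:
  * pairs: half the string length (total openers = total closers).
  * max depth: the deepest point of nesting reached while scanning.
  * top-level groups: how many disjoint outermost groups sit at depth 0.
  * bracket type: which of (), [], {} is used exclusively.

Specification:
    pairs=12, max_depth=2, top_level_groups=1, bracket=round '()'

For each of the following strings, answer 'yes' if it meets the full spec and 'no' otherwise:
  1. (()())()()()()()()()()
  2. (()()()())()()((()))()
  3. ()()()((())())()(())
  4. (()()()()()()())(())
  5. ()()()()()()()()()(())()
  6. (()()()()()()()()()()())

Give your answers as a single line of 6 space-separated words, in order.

Answer: no no no no no yes

Derivation:
String 1 '(()())()()()()()()()()': depth seq [1 2 1 2 1 0 1 0 1 0 1 0 1 0 1 0 1 0 1 0 1 0]
  -> pairs=11 depth=2 groups=9 -> no
String 2 '(()()()())()()((()))()': depth seq [1 2 1 2 1 2 1 2 1 0 1 0 1 0 1 2 3 2 1 0 1 0]
  -> pairs=11 depth=3 groups=5 -> no
String 3 '()()()((())())()(())': depth seq [1 0 1 0 1 0 1 2 3 2 1 2 1 0 1 0 1 2 1 0]
  -> pairs=10 depth=3 groups=6 -> no
String 4 '(()()()()()()())(())': depth seq [1 2 1 2 1 2 1 2 1 2 1 2 1 2 1 0 1 2 1 0]
  -> pairs=10 depth=2 groups=2 -> no
String 5 '()()()()()()()()()(())()': depth seq [1 0 1 0 1 0 1 0 1 0 1 0 1 0 1 0 1 0 1 2 1 0 1 0]
  -> pairs=12 depth=2 groups=11 -> no
String 6 '(()()()()()()()()()()())': depth seq [1 2 1 2 1 2 1 2 1 2 1 2 1 2 1 2 1 2 1 2 1 2 1 0]
  -> pairs=12 depth=2 groups=1 -> yes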